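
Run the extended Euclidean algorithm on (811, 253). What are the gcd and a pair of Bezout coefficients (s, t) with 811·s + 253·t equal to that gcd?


Euclidean algorithm on (811, 253) — divide until remainder is 0:
  811 = 3 · 253 + 52
  253 = 4 · 52 + 45
  52 = 1 · 45 + 7
  45 = 6 · 7 + 3
  7 = 2 · 3 + 1
  3 = 3 · 1 + 0
gcd(811, 253) = 1.
Track Bezout coefficients alongside the remainders: start with r₀ = 811 = a·1 + b·0 (s = 1, t = 0) and r₁ = 253 = a·0 + b·1 (s = 0, t = 1); each new remainder r_{k+1} = r_{k-1} − q_k·r_k inherits s_{k+1} = s_{k-1} − q_k·s_k, t_{k+1} = t_{k-1} − q_k·t_k, so r_k = a·s_k + b·t_k at every step:
  q = 3: r = 52, s = 1 − 3·0 = 1, t = 0 − 3·1 = -3  (check: 811·1 + 253·(-3) = 52)
  q = 4: r = 45, s = 0 − 4·1 = -4, t = 1 − 4·(-3) = 13  (check: 811·(-4) + 253·13 = 45)
  q = 1: r = 7, s = 1 − 1·(-4) = 5, t = -3 − 1·13 = -16  (check: 811·5 + 253·(-16) = 7)
  q = 6: r = 3, s = -4 − 6·5 = -34, t = 13 − 6·(-16) = 109  (check: 811·(-34) + 253·109 = 3)
  q = 2: r = 1, s = 5 − 2·(-34) = 73, t = -16 − 2·109 = -234  (check: 811·73 + 253·(-234) = 1)
The row with r = 1 (the gcd) gives the Bezout coefficients s = 73, t = -234.
Result: 811 · (73) + 253 · (-234) = 1.

gcd(811, 253) = 1; s = 73, t = -234 (check: 811·73 + 253·(-234) = 1).


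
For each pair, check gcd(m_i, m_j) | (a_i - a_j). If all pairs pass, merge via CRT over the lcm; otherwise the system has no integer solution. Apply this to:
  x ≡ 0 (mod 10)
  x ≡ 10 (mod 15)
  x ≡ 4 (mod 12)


Moduli 10, 15, 12 are not pairwise coprime, so CRT works modulo lcm(m_i) when all pairwise compatibility conditions hold.
Pairwise compatibility: gcd(m_i, m_j) must divide a_i - a_j for every pair.
Merge one congruence at a time:
  Start: x ≡ 0 (mod 10).
  Combine with x ≡ 10 (mod 15): gcd(10, 15) = 5; 10 - 0 = 10, which IS divisible by 5, so compatible.
    Write x = 0 + 10·t and substitute into x ≡ 10 (mod 15): 10·t ≡ 10 − 0 = 10 (mod 15).
    Divide the congruence (and modulus) by g = 5: 2·t ≡ 2 (mod 3).
    The inverse of 2 mod 3 is 2 (since 2·2 = 4 = 1·3 + 1), so t ≡ 2·2 = 4 ≡ 1 (mod 3).
    Then x = 0 + 10·1 = 10, valid modulo lcm(10, 15) = 30: x ≡ 10 (mod 30).
  Combine with x ≡ 4 (mod 12): gcd(30, 12) = 6; 4 - 10 = -6, which IS divisible by 6, so compatible.
    Write x = 10 + 30·t and substitute into x ≡ 4 (mod 12): 30·t ≡ 4 − 10 = -6 (mod 12).
    Divide the congruence (and modulus) by g = 6: 5·t ≡ -1 (mod 2).
    Reduce coefficients mod 2: 1·t ≡ 1 (mod 2).
    So t ≡ 1 (mod 2).
    Then x = 10 + 30·1 = 40, valid modulo lcm(30, 12) = 60: x ≡ 40 (mod 60).
Verify: 40 mod 10 = 0, 40 mod 15 = 10, 40 mod 12 = 4.

x ≡ 40 (mod 60).


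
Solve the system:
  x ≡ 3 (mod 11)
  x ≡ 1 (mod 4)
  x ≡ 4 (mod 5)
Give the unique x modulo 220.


Moduli 11, 4, 5 are pairwise coprime; by CRT there is a unique solution modulo M = 11 · 4 · 5 = 220.
Solve pairwise, accumulating the modulus:
  Start with x ≡ 3 (mod 11).
  Combine with x ≡ 1 (mod 4): since gcd(11, 4) = 1, we get a unique residue mod 44.
    Write x = 3 + 11·t and substitute into x ≡ 1 (mod 4): 11·t ≡ 1 − 3 = -2 (mod 4).
    Reduce coefficients mod 4: 3·t ≡ 2 (mod 4).
    The inverse of 3 mod 4 is 3 (since 3·3 = 9 = 2·4 + 1), so t ≡ 3·2 = 6 ≡ 2 (mod 4).
    Then x = 3 + 11·2 = 25, valid modulo lcm(11, 4) = 44: x ≡ 25 (mod 44).
  Combine with x ≡ 4 (mod 5): since gcd(44, 5) = 1, we get a unique residue mod 220.
    Write x = 25 + 44·t and substitute into x ≡ 4 (mod 5): 44·t ≡ 4 − 25 = -21 (mod 5).
    Reduce coefficients mod 5: 4·t ≡ 4 (mod 5).
    The inverse of 4 mod 5 is 4 (since 4·4 = 16 = 3·5 + 1), so t ≡ 4·4 = 16 ≡ 1 (mod 5).
    Then x = 25 + 44·1 = 69, valid modulo lcm(44, 5) = 220: x ≡ 69 (mod 220).
Verify: 69 mod 11 = 3 ✓, 69 mod 4 = 1 ✓, 69 mod 5 = 4 ✓.

x ≡ 69 (mod 220).


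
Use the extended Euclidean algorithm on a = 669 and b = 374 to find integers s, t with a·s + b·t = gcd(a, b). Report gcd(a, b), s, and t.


Euclidean algorithm on (669, 374) — divide until remainder is 0:
  669 = 1 · 374 + 295
  374 = 1 · 295 + 79
  295 = 3 · 79 + 58
  79 = 1 · 58 + 21
  58 = 2 · 21 + 16
  21 = 1 · 16 + 5
  16 = 3 · 5 + 1
  5 = 5 · 1 + 0
gcd(669, 374) = 1.
Track Bezout coefficients alongside the remainders: start with r₀ = 669 = a·1 + b·0 (s = 1, t = 0) and r₁ = 374 = a·0 + b·1 (s = 0, t = 1); each new remainder r_{k+1} = r_{k-1} − q_k·r_k inherits s_{k+1} = s_{k-1} − q_k·s_k, t_{k+1} = t_{k-1} − q_k·t_k, so r_k = a·s_k + b·t_k at every step:
  q = 1: r = 295, s = 1 − 1·0 = 1, t = 0 − 1·1 = -1  (check: 669·1 + 374·(-1) = 295)
  q = 1: r = 79, s = 0 − 1·1 = -1, t = 1 − 1·(-1) = 2  (check: 669·(-1) + 374·2 = 79)
  q = 3: r = 58, s = 1 − 3·(-1) = 4, t = -1 − 3·2 = -7  (check: 669·4 + 374·(-7) = 58)
  q = 1: r = 21, s = -1 − 1·4 = -5, t = 2 − 1·(-7) = 9  (check: 669·(-5) + 374·9 = 21)
  q = 2: r = 16, s = 4 − 2·(-5) = 14, t = -7 − 2·9 = -25  (check: 669·14 + 374·(-25) = 16)
  q = 1: r = 5, s = -5 − 1·14 = -19, t = 9 − 1·(-25) = 34  (check: 669·(-19) + 374·34 = 5)
  q = 3: r = 1, s = 14 − 3·(-19) = 71, t = -25 − 3·34 = -127  (check: 669·71 + 374·(-127) = 1)
The row with r = 1 (the gcd) gives the Bezout coefficients s = 71, t = -127.
Result: 669 · (71) + 374 · (-127) = 1.

gcd(669, 374) = 1; s = 71, t = -127 (check: 669·71 + 374·(-127) = 1).


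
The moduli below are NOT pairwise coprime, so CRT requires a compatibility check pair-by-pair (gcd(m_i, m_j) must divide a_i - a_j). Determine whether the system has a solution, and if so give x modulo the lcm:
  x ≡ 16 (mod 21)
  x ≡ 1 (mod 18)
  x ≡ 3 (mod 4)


Moduli 21, 18, 4 are not pairwise coprime, so CRT works modulo lcm(m_i) when all pairwise compatibility conditions hold.
Pairwise compatibility: gcd(m_i, m_j) must divide a_i - a_j for every pair.
Merge one congruence at a time:
  Start: x ≡ 16 (mod 21).
  Combine with x ≡ 1 (mod 18): gcd(21, 18) = 3; 1 - 16 = -15, which IS divisible by 3, so compatible.
    Write x = 16 + 21·t and substitute into x ≡ 1 (mod 18): 21·t ≡ 1 − 16 = -15 (mod 18).
    Divide the congruence (and modulus) by g = 3: 7·t ≡ -5 (mod 6).
    Reduce coefficients mod 6: 1·t ≡ 1 (mod 6).
    So t ≡ 1 (mod 6).
    Then x = 16 + 21·1 = 37, valid modulo lcm(21, 18) = 126: x ≡ 37 (mod 126).
  Combine with x ≡ 3 (mod 4): gcd(126, 4) = 2; 3 - 37 = -34, which IS divisible by 2, so compatible.
    Write x = 37 + 126·t and substitute into x ≡ 3 (mod 4): 126·t ≡ 3 − 37 = -34 (mod 4).
    Divide the congruence (and modulus) by g = 2: 63·t ≡ -17 (mod 2).
    Reduce coefficients mod 2: 1·t ≡ 1 (mod 2).
    So t ≡ 1 (mod 2).
    Then x = 37 + 126·1 = 163, valid modulo lcm(126, 4) = 252: x ≡ 163 (mod 252).
Verify: 163 mod 21 = 16, 163 mod 18 = 1, 163 mod 4 = 3.

x ≡ 163 (mod 252).


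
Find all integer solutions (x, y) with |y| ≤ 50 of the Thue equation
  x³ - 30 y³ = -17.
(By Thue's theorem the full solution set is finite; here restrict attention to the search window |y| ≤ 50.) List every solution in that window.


The equation is x³ - 30y³ = -17. For fixed y, x³ = 30·y³ − 17, so a solution requires the RHS to be a perfect cube.
Strategy: iterate y from -50 to 50, compute RHS = 30·y³ − 17, and check whether it is a (positive or negative) perfect cube.
Check small values of y:
  y = 0: RHS = -17 is not a perfect cube.
  y = 1: RHS = 13 is not a perfect cube.
  y = -1: RHS = -47 is not a perfect cube.
  y = 2: RHS = 223 is not a perfect cube.
  y = -2: RHS = -257 is not a perfect cube.
  y = 3: RHS = 793 is not a perfect cube.
  y = -3: RHS = -827 is not a perfect cube.
Continuing the search up to |y| = 50 finds no solutions either.
No (x, y) in the scanned range satisfies the equation.

No integer solutions with |y| ≤ 50.


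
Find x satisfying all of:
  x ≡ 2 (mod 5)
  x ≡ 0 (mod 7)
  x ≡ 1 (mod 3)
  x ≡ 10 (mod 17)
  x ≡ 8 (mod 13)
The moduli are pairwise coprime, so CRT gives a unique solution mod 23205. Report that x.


Product of moduli M = 5 · 7 · 3 · 17 · 13 = 23205.
Merge one congruence at a time:
  Start: x ≡ 2 (mod 5).
  Combine with x ≡ 0 (mod 7); new modulus lcm = 35.
    Write x = 2 + 5·t and substitute into x ≡ 0 (mod 7): 5·t ≡ 0 − 2 = -2 (mod 7).
    Reduce coefficients mod 7: 5·t ≡ 5 (mod 7).
    The inverse of 5 mod 7 is 3 (since 5·3 = 15 = 2·7 + 1), so t ≡ 3·5 = 15 ≡ 1 (mod 7).
    Then x = 2 + 5·1 = 7, valid modulo lcm(5, 7) = 35: x ≡ 7 (mod 35).
  Combine with x ≡ 1 (mod 3); new modulus lcm = 105.
    Write x = 7 + 35·t and substitute into x ≡ 1 (mod 3): 35·t ≡ 1 − 7 = -6 (mod 3).
    Reduce coefficients mod 3: 2·t ≡ 0 (mod 3).
    The inverse of 2 mod 3 is 2 (since 2·2 = 4 = 1·3 + 1), so t ≡ 2·0 = 0 ≡ 0 (mod 3).
    Then x = 7 + 35·0 = 7, valid modulo lcm(35, 3) = 105: x ≡ 7 (mod 105).
  Combine with x ≡ 10 (mod 17); new modulus lcm = 1785.
    Write x = 7 + 105·t and substitute into x ≡ 10 (mod 17): 105·t ≡ 10 − 7 = 3 (mod 17).
    Reduce coefficients mod 17: 3·t ≡ 3 (mod 17).
    The inverse of 3 mod 17 is 6 (since 3·6 = 18 = 1·17 + 1), so t ≡ 6·3 = 18 ≡ 1 (mod 17).
    Then x = 7 + 105·1 = 112, valid modulo lcm(105, 17) = 1785: x ≡ 112 (mod 1785).
  Combine with x ≡ 8 (mod 13); new modulus lcm = 23205.
    Write x = 112 + 1785·t and substitute into x ≡ 8 (mod 13): 1785·t ≡ 8 − 112 = -104 (mod 13).
    Reduce coefficients mod 13: 4·t ≡ 0 (mod 13).
    The inverse of 4 mod 13 is 10 (since 4·10 = 40 = 3·13 + 1), so t ≡ 10·0 = 0 ≡ 0 (mod 13).
    Then x = 112 + 1785·0 = 112, valid modulo lcm(1785, 13) = 23205: x ≡ 112 (mod 23205).
Verify against each original: 112 mod 5 = 2, 112 mod 7 = 0, 112 mod 3 = 1, 112 mod 17 = 10, 112 mod 13 = 8.

x ≡ 112 (mod 23205).


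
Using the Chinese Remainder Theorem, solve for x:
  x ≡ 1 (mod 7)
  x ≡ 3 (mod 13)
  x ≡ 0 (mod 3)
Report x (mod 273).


Moduli 7, 13, 3 are pairwise coprime; by CRT there is a unique solution modulo M = 7 · 13 · 3 = 273.
Solve pairwise, accumulating the modulus:
  Start with x ≡ 1 (mod 7).
  Combine with x ≡ 3 (mod 13): since gcd(7, 13) = 1, we get a unique residue mod 91.
    Write x = 1 + 7·t and substitute into x ≡ 3 (mod 13): 7·t ≡ 3 − 1 = 2 (mod 13).
    The inverse of 7 mod 13 is 2 (since 7·2 = 14 = 1·13 + 1), so t ≡ 2·2 = 4 ≡ 4 (mod 13).
    Then x = 1 + 7·4 = 29, valid modulo lcm(7, 13) = 91: x ≡ 29 (mod 91).
  Combine with x ≡ 0 (mod 3): since gcd(91, 3) = 1, we get a unique residue mod 273.
    Write x = 29 + 91·t and substitute into x ≡ 0 (mod 3): 91·t ≡ 0 − 29 = -29 (mod 3).
    Reduce coefficients mod 3: 1·t ≡ 1 (mod 3).
    So t ≡ 1 (mod 3).
    Then x = 29 + 91·1 = 120, valid modulo lcm(91, 3) = 273: x ≡ 120 (mod 273).
Verify: 120 mod 7 = 1 ✓, 120 mod 13 = 3 ✓, 120 mod 3 = 0 ✓.

x ≡ 120 (mod 273).


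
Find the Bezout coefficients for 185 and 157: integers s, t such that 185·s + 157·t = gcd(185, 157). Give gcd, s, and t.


Euclidean algorithm on (185, 157) — divide until remainder is 0:
  185 = 1 · 157 + 28
  157 = 5 · 28 + 17
  28 = 1 · 17 + 11
  17 = 1 · 11 + 6
  11 = 1 · 6 + 5
  6 = 1 · 5 + 1
  5 = 5 · 1 + 0
gcd(185, 157) = 1.
Track Bezout coefficients alongside the remainders: start with r₀ = 185 = a·1 + b·0 (s = 1, t = 0) and r₁ = 157 = a·0 + b·1 (s = 0, t = 1); each new remainder r_{k+1} = r_{k-1} − q_k·r_k inherits s_{k+1} = s_{k-1} − q_k·s_k, t_{k+1} = t_{k-1} − q_k·t_k, so r_k = a·s_k + b·t_k at every step:
  q = 1: r = 28, s = 1 − 1·0 = 1, t = 0 − 1·1 = -1  (check: 185·1 + 157·(-1) = 28)
  q = 5: r = 17, s = 0 − 5·1 = -5, t = 1 − 5·(-1) = 6  (check: 185·(-5) + 157·6 = 17)
  q = 1: r = 11, s = 1 − 1·(-5) = 6, t = -1 − 1·6 = -7  (check: 185·6 + 157·(-7) = 11)
  q = 1: r = 6, s = -5 − 1·6 = -11, t = 6 − 1·(-7) = 13  (check: 185·(-11) + 157·13 = 6)
  q = 1: r = 5, s = 6 − 1·(-11) = 17, t = -7 − 1·13 = -20  (check: 185·17 + 157·(-20) = 5)
  q = 1: r = 1, s = -11 − 1·17 = -28, t = 13 − 1·(-20) = 33  (check: 185·(-28) + 157·33 = 1)
The row with r = 1 (the gcd) gives the Bezout coefficients s = -28, t = 33.
Result: 185 · (-28) + 157 · (33) = 1.

gcd(185, 157) = 1; s = -28, t = 33 (check: 185·(-28) + 157·33 = 1).


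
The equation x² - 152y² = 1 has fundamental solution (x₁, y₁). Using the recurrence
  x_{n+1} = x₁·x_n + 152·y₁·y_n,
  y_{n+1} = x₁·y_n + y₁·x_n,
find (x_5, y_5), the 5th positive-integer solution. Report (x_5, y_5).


Step 1: Find the fundamental solution (x₁, y₁) of x² - 152y² = 1.
  Expand √152 as a continued fraction. a₀ = ⌊√152⌋ = 12; iterate m_{k+1} = d_k·a_k − m_k, d_{k+1} = (152 − m_{k+1}²)/d_k, a_{k+1} = ⌊(a₀ + m_{k+1})/d_{k+1}⌋ (starting m₀ = 0, d₀ = 1), with convergents p_k = a_k·p_{k-1} + p_{k-2}, q_k = a_k·q_{k-1} + q_{k-2} (p₋₁ = 1, q₋₁ = 0):
  k = 0: a₀ = 12; p₀/q₀ = 12/1; p₀² − 152·q₀² = 144 − 152 = -8.
  k = 1: m = 12, d = 8, a = ⌊(12 + 12)/8⌋ = 3; p/q = (3·12 + 1)/(3·1 + 0) = 37/3; p² − 152·q² = 1369 − 1368 = 1.
  The first convergent with p² − 152·q² = 1 gives the fundamental solution (x₁, y₁) = (37, 3).
Step 2: Apply the recurrence (x_{n+1}, y_{n+1}) = (x₁x_n + 152y₁y_n, x₁y_n + y₁x_n) repeatedly.
  From (x_1, y_1) = (37, 3): x_2 = 37·37 + 152·3·3 = 2737; y_2 = 37·3 + 3·37 = 222.
  From (x_2, y_2) = (2737, 222): x_3 = 37·2737 + 152·3·222 = 202501; y_3 = 37·222 + 3·2737 = 16425.
  From (x_3, y_3) = (202501, 16425): x_4 = 37·202501 + 152·3·16425 = 14982337; y_4 = 37·16425 + 3·202501 = 1215228.
  From (x_4, y_4) = (14982337, 1215228): x_5 = 37·14982337 + 152·3·1215228 = 1108490437; y_5 = 37·1215228 + 3·14982337 = 89910447.
Step 3: Verify x_5² - 152·y_5² = 1228751048920450969 - 1228751048920450968 = 1 (should be 1). ✓

(x_1, y_1) = (37, 3); (x_5, y_5) = (1108490437, 89910447).


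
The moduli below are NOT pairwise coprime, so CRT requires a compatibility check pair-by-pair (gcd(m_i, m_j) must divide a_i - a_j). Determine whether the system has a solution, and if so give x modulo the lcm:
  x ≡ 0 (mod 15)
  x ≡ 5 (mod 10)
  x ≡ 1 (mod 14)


Moduli 15, 10, 14 are not pairwise coprime, so CRT works modulo lcm(m_i) when all pairwise compatibility conditions hold.
Pairwise compatibility: gcd(m_i, m_j) must divide a_i - a_j for every pair.
Merge one congruence at a time:
  Start: x ≡ 0 (mod 15).
  Combine with x ≡ 5 (mod 10): gcd(15, 10) = 5; 5 - 0 = 5, which IS divisible by 5, so compatible.
    Write x = 0 + 15·t and substitute into x ≡ 5 (mod 10): 15·t ≡ 5 − 0 = 5 (mod 10).
    Divide the congruence (and modulus) by g = 5: 3·t ≡ 1 (mod 2).
    Reduce coefficients mod 2: 1·t ≡ 1 (mod 2).
    So t ≡ 1 (mod 2).
    Then x = 0 + 15·1 = 15, valid modulo lcm(15, 10) = 30: x ≡ 15 (mod 30).
  Combine with x ≡ 1 (mod 14): gcd(30, 14) = 2; 1 - 15 = -14, which IS divisible by 2, so compatible.
    Write x = 15 + 30·t and substitute into x ≡ 1 (mod 14): 30·t ≡ 1 − 15 = -14 (mod 14).
    Divide the congruence (and modulus) by g = 2: 15·t ≡ -7 (mod 7).
    Reduce coefficients mod 7: 1·t ≡ 0 (mod 7).
    So t ≡ 0 (mod 7).
    Then x = 15 + 30·0 = 15, valid modulo lcm(30, 14) = 210: x ≡ 15 (mod 210).
Verify: 15 mod 15 = 0, 15 mod 10 = 5, 15 mod 14 = 1.

x ≡ 15 (mod 210).


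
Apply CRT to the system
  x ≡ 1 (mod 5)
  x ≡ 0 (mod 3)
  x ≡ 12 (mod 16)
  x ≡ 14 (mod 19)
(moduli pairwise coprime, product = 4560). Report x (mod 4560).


Product of moduli M = 5 · 3 · 16 · 19 = 4560.
Merge one congruence at a time:
  Start: x ≡ 1 (mod 5).
  Combine with x ≡ 0 (mod 3); new modulus lcm = 15.
    Write x = 1 + 5·t and substitute into x ≡ 0 (mod 3): 5·t ≡ 0 − 1 = -1 (mod 3).
    Reduce coefficients mod 3: 2·t ≡ 2 (mod 3).
    The inverse of 2 mod 3 is 2 (since 2·2 = 4 = 1·3 + 1), so t ≡ 2·2 = 4 ≡ 1 (mod 3).
    Then x = 1 + 5·1 = 6, valid modulo lcm(5, 3) = 15: x ≡ 6 (mod 15).
  Combine with x ≡ 12 (mod 16); new modulus lcm = 240.
    Write x = 6 + 15·t and substitute into x ≡ 12 (mod 16): 15·t ≡ 12 − 6 = 6 (mod 16).
    The inverse of 15 mod 16 is 15 (since 15·15 = 225 = 14·16 + 1), so t ≡ 15·6 = 90 ≡ 10 (mod 16).
    Then x = 6 + 15·10 = 156, valid modulo lcm(15, 16) = 240: x ≡ 156 (mod 240).
  Combine with x ≡ 14 (mod 19); new modulus lcm = 4560.
    Write x = 156 + 240·t and substitute into x ≡ 14 (mod 19): 240·t ≡ 14 − 156 = -142 (mod 19).
    Reduce coefficients mod 19: 12·t ≡ 10 (mod 19).
    The inverse of 12 mod 19 is 8 (since 12·8 = 96 = 5·19 + 1), so t ≡ 8·10 = 80 ≡ 4 (mod 19).
    Then x = 156 + 240·4 = 1116, valid modulo lcm(240, 19) = 4560: x ≡ 1116 (mod 4560).
Verify against each original: 1116 mod 5 = 1, 1116 mod 3 = 0, 1116 mod 16 = 12, 1116 mod 19 = 14.

x ≡ 1116 (mod 4560).


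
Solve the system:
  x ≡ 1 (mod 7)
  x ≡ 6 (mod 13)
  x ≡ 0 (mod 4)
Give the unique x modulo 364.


Moduli 7, 13, 4 are pairwise coprime; by CRT there is a unique solution modulo M = 7 · 13 · 4 = 364.
Solve pairwise, accumulating the modulus:
  Start with x ≡ 1 (mod 7).
  Combine with x ≡ 6 (mod 13): since gcd(7, 13) = 1, we get a unique residue mod 91.
    Write x = 1 + 7·t and substitute into x ≡ 6 (mod 13): 7·t ≡ 6 − 1 = 5 (mod 13).
    The inverse of 7 mod 13 is 2 (since 7·2 = 14 = 1·13 + 1), so t ≡ 2·5 = 10 ≡ 10 (mod 13).
    Then x = 1 + 7·10 = 71, valid modulo lcm(7, 13) = 91: x ≡ 71 (mod 91).
  Combine with x ≡ 0 (mod 4): since gcd(91, 4) = 1, we get a unique residue mod 364.
    Write x = 71 + 91·t and substitute into x ≡ 0 (mod 4): 91·t ≡ 0 − 71 = -71 (mod 4).
    Reduce coefficients mod 4: 3·t ≡ 1 (mod 4).
    The inverse of 3 mod 4 is 3 (since 3·3 = 9 = 2·4 + 1), so t ≡ 3·1 = 3 ≡ 3 (mod 4).
    Then x = 71 + 91·3 = 344, valid modulo lcm(91, 4) = 364: x ≡ 344 (mod 364).
Verify: 344 mod 7 = 1 ✓, 344 mod 13 = 6 ✓, 344 mod 4 = 0 ✓.

x ≡ 344 (mod 364).


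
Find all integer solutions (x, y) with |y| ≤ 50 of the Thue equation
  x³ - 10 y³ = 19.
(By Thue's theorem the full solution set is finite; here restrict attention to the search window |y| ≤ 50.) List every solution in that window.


The equation is x³ - 10y³ = 19. For fixed y, x³ = 10·y³ + 19, so a solution requires the RHS to be a perfect cube.
Strategy: iterate y from -50 to 50, compute RHS = 10·y³ + 19, and check whether it is a (positive or negative) perfect cube.
Check small values of y:
  y = 0: RHS = 19 is not a perfect cube.
  y = 1: RHS = 29 is not a perfect cube.
  y = -1: RHS = 9 is not a perfect cube.
  y = 2: RHS = 99 is not a perfect cube.
  y = -2: RHS = -61 is not a perfect cube.
  y = 3: RHS = 289 is not a perfect cube.
  y = -3: RHS = -251 is not a perfect cube.
Continuing the search up to |y| = 50 finds no solutions either.
No (x, y) in the scanned range satisfies the equation.

No integer solutions with |y| ≤ 50.


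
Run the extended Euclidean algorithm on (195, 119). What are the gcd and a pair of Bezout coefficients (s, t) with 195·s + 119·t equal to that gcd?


Euclidean algorithm on (195, 119) — divide until remainder is 0:
  195 = 1 · 119 + 76
  119 = 1 · 76 + 43
  76 = 1 · 43 + 33
  43 = 1 · 33 + 10
  33 = 3 · 10 + 3
  10 = 3 · 3 + 1
  3 = 3 · 1 + 0
gcd(195, 119) = 1.
Track Bezout coefficients alongside the remainders: start with r₀ = 195 = a·1 + b·0 (s = 1, t = 0) and r₁ = 119 = a·0 + b·1 (s = 0, t = 1); each new remainder r_{k+1} = r_{k-1} − q_k·r_k inherits s_{k+1} = s_{k-1} − q_k·s_k, t_{k+1} = t_{k-1} − q_k·t_k, so r_k = a·s_k + b·t_k at every step:
  q = 1: r = 76, s = 1 − 1·0 = 1, t = 0 − 1·1 = -1  (check: 195·1 + 119·(-1) = 76)
  q = 1: r = 43, s = 0 − 1·1 = -1, t = 1 − 1·(-1) = 2  (check: 195·(-1) + 119·2 = 43)
  q = 1: r = 33, s = 1 − 1·(-1) = 2, t = -1 − 1·2 = -3  (check: 195·2 + 119·(-3) = 33)
  q = 1: r = 10, s = -1 − 1·2 = -3, t = 2 − 1·(-3) = 5  (check: 195·(-3) + 119·5 = 10)
  q = 3: r = 3, s = 2 − 3·(-3) = 11, t = -3 − 3·5 = -18  (check: 195·11 + 119·(-18) = 3)
  q = 3: r = 1, s = -3 − 3·11 = -36, t = 5 − 3·(-18) = 59  (check: 195·(-36) + 119·59 = 1)
The row with r = 1 (the gcd) gives the Bezout coefficients s = -36, t = 59.
Result: 195 · (-36) + 119 · (59) = 1.

gcd(195, 119) = 1; s = -36, t = 59 (check: 195·(-36) + 119·59 = 1).


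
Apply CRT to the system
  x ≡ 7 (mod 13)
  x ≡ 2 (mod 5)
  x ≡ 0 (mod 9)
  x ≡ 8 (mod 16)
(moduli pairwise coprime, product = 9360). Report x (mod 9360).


Product of moduli M = 13 · 5 · 9 · 16 = 9360.
Merge one congruence at a time:
  Start: x ≡ 7 (mod 13).
  Combine with x ≡ 2 (mod 5); new modulus lcm = 65.
    Write x = 7 + 13·t and substitute into x ≡ 2 (mod 5): 13·t ≡ 2 − 7 = -5 (mod 5).
    Reduce coefficients mod 5: 3·t ≡ 0 (mod 5).
    The inverse of 3 mod 5 is 2 (since 3·2 = 6 = 1·5 + 1), so t ≡ 2·0 = 0 ≡ 0 (mod 5).
    Then x = 7 + 13·0 = 7, valid modulo lcm(13, 5) = 65: x ≡ 7 (mod 65).
  Combine with x ≡ 0 (mod 9); new modulus lcm = 585.
    Write x = 7 + 65·t and substitute into x ≡ 0 (mod 9): 65·t ≡ 0 − 7 = -7 (mod 9).
    Reduce coefficients mod 9: 2·t ≡ 2 (mod 9).
    The inverse of 2 mod 9 is 5 (since 2·5 = 10 = 1·9 + 1), so t ≡ 5·2 = 10 ≡ 1 (mod 9).
    Then x = 7 + 65·1 = 72, valid modulo lcm(65, 9) = 585: x ≡ 72 (mod 585).
  Combine with x ≡ 8 (mod 16); new modulus lcm = 9360.
    Write x = 72 + 585·t and substitute into x ≡ 8 (mod 16): 585·t ≡ 8 − 72 = -64 (mod 16).
    Reduce coefficients mod 16: 9·t ≡ 0 (mod 16).
    The inverse of 9 mod 16 is 9 (since 9·9 = 81 = 5·16 + 1), so t ≡ 9·0 = 0 ≡ 0 (mod 16).
    Then x = 72 + 585·0 = 72, valid modulo lcm(585, 16) = 9360: x ≡ 72 (mod 9360).
Verify against each original: 72 mod 13 = 7, 72 mod 5 = 2, 72 mod 9 = 0, 72 mod 16 = 8.

x ≡ 72 (mod 9360).


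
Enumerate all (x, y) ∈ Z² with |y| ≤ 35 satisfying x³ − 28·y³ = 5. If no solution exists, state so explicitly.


The equation is x³ - 28y³ = 5. For fixed y, x³ = 28·y³ + 5, so a solution requires the RHS to be a perfect cube.
Strategy: iterate y from -35 to 35, compute RHS = 28·y³ + 5, and check whether it is a (positive or negative) perfect cube.
Check small values of y:
  y = 0: RHS = 5 is not a perfect cube.
  y = 1: RHS = 33 is not a perfect cube.
  y = -1: RHS = -23 is not a perfect cube.
  y = 2: RHS = 229 is not a perfect cube.
  y = -2: RHS = -219 is not a perfect cube.
  y = 3: RHS = 761 is not a perfect cube.
  y = -3: RHS = -751 is not a perfect cube.
Continuing the search up to |y| = 35 finds no solutions either.
No (x, y) in the scanned range satisfies the equation.

No integer solutions with |y| ≤ 35.


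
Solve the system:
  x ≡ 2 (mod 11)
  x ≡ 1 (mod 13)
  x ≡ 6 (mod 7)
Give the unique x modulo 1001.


Moduli 11, 13, 7 are pairwise coprime; by CRT there is a unique solution modulo M = 11 · 13 · 7 = 1001.
Solve pairwise, accumulating the modulus:
  Start with x ≡ 2 (mod 11).
  Combine with x ≡ 1 (mod 13): since gcd(11, 13) = 1, we get a unique residue mod 143.
    Write x = 2 + 11·t and substitute into x ≡ 1 (mod 13): 11·t ≡ 1 − 2 = -1 (mod 13).
    Reduce coefficients mod 13: 11·t ≡ 12 (mod 13).
    The inverse of 11 mod 13 is 6 (since 11·6 = 66 = 5·13 + 1), so t ≡ 6·12 = 72 ≡ 7 (mod 13).
    Then x = 2 + 11·7 = 79, valid modulo lcm(11, 13) = 143: x ≡ 79 (mod 143).
  Combine with x ≡ 6 (mod 7): since gcd(143, 7) = 1, we get a unique residue mod 1001.
    Write x = 79 + 143·t and substitute into x ≡ 6 (mod 7): 143·t ≡ 6 − 79 = -73 (mod 7).
    Reduce coefficients mod 7: 3·t ≡ 4 (mod 7).
    The inverse of 3 mod 7 is 5 (since 3·5 = 15 = 2·7 + 1), so t ≡ 5·4 = 20 ≡ 6 (mod 7).
    Then x = 79 + 143·6 = 937, valid modulo lcm(143, 7) = 1001: x ≡ 937 (mod 1001).
Verify: 937 mod 11 = 2 ✓, 937 mod 13 = 1 ✓, 937 mod 7 = 6 ✓.

x ≡ 937 (mod 1001).


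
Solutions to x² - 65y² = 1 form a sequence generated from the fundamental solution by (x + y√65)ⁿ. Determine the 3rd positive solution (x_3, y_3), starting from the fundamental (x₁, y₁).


Step 1: Find the fundamental solution (x₁, y₁) of x² - 65y² = 1.
  Expand √65 as a continued fraction. a₀ = ⌊√65⌋ = 8; iterate m_{k+1} = d_k·a_k − m_k, d_{k+1} = (65 − m_{k+1}²)/d_k, a_{k+1} = ⌊(a₀ + m_{k+1})/d_{k+1}⌋ (starting m₀ = 0, d₀ = 1), with convergents p_k = a_k·p_{k-1} + p_{k-2}, q_k = a_k·q_{k-1} + q_{k-2} (p₋₁ = 1, q₋₁ = 0):
  k = 0: a₀ = 8; p₀/q₀ = 8/1; p₀² − 65·q₀² = 64 − 65 = -1.
  k = 1: m = 8, d = 1, a = ⌊(8 + 8)/1⌋ = 16; p/q = (16·8 + 1)/(16·1 + 0) = 129/16; p² − 65·q² = 16641 − 16640 = 1.
  The first convergent with p² − 65·q² = 1 gives the fundamental solution (x₁, y₁) = (129, 16).
Step 2: Apply the recurrence (x_{n+1}, y_{n+1}) = (x₁x_n + 65y₁y_n, x₁y_n + y₁x_n) repeatedly.
  From (x_1, y_1) = (129, 16): x_2 = 129·129 + 65·16·16 = 33281; y_2 = 129·16 + 16·129 = 4128.
  From (x_2, y_2) = (33281, 4128): x_3 = 129·33281 + 65·16·4128 = 8586369; y_3 = 129·4128 + 16·33281 = 1065008.
Step 3: Verify x_3² - 65·y_3² = 73725732604161 - 73725732604160 = 1 (should be 1). ✓

(x_1, y_1) = (129, 16); (x_3, y_3) = (8586369, 1065008).


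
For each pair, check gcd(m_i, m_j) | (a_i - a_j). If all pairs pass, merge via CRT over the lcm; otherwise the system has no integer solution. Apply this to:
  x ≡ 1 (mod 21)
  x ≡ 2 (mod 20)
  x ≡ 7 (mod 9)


Moduli 21, 20, 9 are not pairwise coprime, so CRT works modulo lcm(m_i) when all pairwise compatibility conditions hold.
Pairwise compatibility: gcd(m_i, m_j) must divide a_i - a_j for every pair.
Merge one congruence at a time:
  Start: x ≡ 1 (mod 21).
  Combine with x ≡ 2 (mod 20): gcd(21, 20) = 1; 2 - 1 = 1, which IS divisible by 1, so compatible.
    Write x = 1 + 21·t and substitute into x ≡ 2 (mod 20): 21·t ≡ 2 − 1 = 1 (mod 20).
    Reduce coefficients mod 20: 1·t ≡ 1 (mod 20).
    So t ≡ 1 (mod 20).
    Then x = 1 + 21·1 = 22, valid modulo lcm(21, 20) = 420: x ≡ 22 (mod 420).
  Combine with x ≡ 7 (mod 9): gcd(420, 9) = 3; 7 - 22 = -15, which IS divisible by 3, so compatible.
    Write x = 22 + 420·t and substitute into x ≡ 7 (mod 9): 420·t ≡ 7 − 22 = -15 (mod 9).
    Divide the congruence (and modulus) by g = 3: 140·t ≡ -5 (mod 3).
    Reduce coefficients mod 3: 2·t ≡ 1 (mod 3).
    The inverse of 2 mod 3 is 2 (since 2·2 = 4 = 1·3 + 1), so t ≡ 2·1 = 2 ≡ 2 (mod 3).
    Then x = 22 + 420·2 = 862, valid modulo lcm(420, 9) = 1260: x ≡ 862 (mod 1260).
Verify: 862 mod 21 = 1, 862 mod 20 = 2, 862 mod 9 = 7.

x ≡ 862 (mod 1260).


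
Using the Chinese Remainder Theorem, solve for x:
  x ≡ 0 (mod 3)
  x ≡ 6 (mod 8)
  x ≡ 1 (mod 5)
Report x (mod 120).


Moduli 3, 8, 5 are pairwise coprime; by CRT there is a unique solution modulo M = 3 · 8 · 5 = 120.
Solve pairwise, accumulating the modulus:
  Start with x ≡ 0 (mod 3).
  Combine with x ≡ 6 (mod 8): since gcd(3, 8) = 1, we get a unique residue mod 24.
    Write x = 0 + 3·t and substitute into x ≡ 6 (mod 8): 3·t ≡ 6 − 0 = 6 (mod 8).
    The inverse of 3 mod 8 is 3 (since 3·3 = 9 = 1·8 + 1), so t ≡ 3·6 = 18 ≡ 2 (mod 8).
    Then x = 0 + 3·2 = 6, valid modulo lcm(3, 8) = 24: x ≡ 6 (mod 24).
  Combine with x ≡ 1 (mod 5): since gcd(24, 5) = 1, we get a unique residue mod 120.
    Write x = 6 + 24·t and substitute into x ≡ 1 (mod 5): 24·t ≡ 1 − 6 = -5 (mod 5).
    Reduce coefficients mod 5: 4·t ≡ 0 (mod 5).
    The inverse of 4 mod 5 is 4 (since 4·4 = 16 = 3·5 + 1), so t ≡ 4·0 = 0 ≡ 0 (mod 5).
    Then x = 6 + 24·0 = 6, valid modulo lcm(24, 5) = 120: x ≡ 6 (mod 120).
Verify: 6 mod 3 = 0 ✓, 6 mod 8 = 6 ✓, 6 mod 5 = 1 ✓.

x ≡ 6 (mod 120).


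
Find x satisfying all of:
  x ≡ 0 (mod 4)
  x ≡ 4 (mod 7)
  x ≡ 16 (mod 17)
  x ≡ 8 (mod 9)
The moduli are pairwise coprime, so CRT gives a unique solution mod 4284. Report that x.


Product of moduli M = 4 · 7 · 17 · 9 = 4284.
Merge one congruence at a time:
  Start: x ≡ 0 (mod 4).
  Combine with x ≡ 4 (mod 7); new modulus lcm = 28.
    Write x = 0 + 4·t and substitute into x ≡ 4 (mod 7): 4·t ≡ 4 − 0 = 4 (mod 7).
    The inverse of 4 mod 7 is 2 (since 4·2 = 8 = 1·7 + 1), so t ≡ 2·4 = 8 ≡ 1 (mod 7).
    Then x = 0 + 4·1 = 4, valid modulo lcm(4, 7) = 28: x ≡ 4 (mod 28).
  Combine with x ≡ 16 (mod 17); new modulus lcm = 476.
    Write x = 4 + 28·t and substitute into x ≡ 16 (mod 17): 28·t ≡ 16 − 4 = 12 (mod 17).
    Reduce coefficients mod 17: 11·t ≡ 12 (mod 17).
    The inverse of 11 mod 17 is 14 (since 11·14 = 154 = 9·17 + 1), so t ≡ 14·12 = 168 ≡ 15 (mod 17).
    Then x = 4 + 28·15 = 424, valid modulo lcm(28, 17) = 476: x ≡ 424 (mod 476).
  Combine with x ≡ 8 (mod 9); new modulus lcm = 4284.
    Write x = 424 + 476·t and substitute into x ≡ 8 (mod 9): 476·t ≡ 8 − 424 = -416 (mod 9).
    Reduce coefficients mod 9: 8·t ≡ 7 (mod 9).
    The inverse of 8 mod 9 is 8 (since 8·8 = 64 = 7·9 + 1), so t ≡ 8·7 = 56 ≡ 2 (mod 9).
    Then x = 424 + 476·2 = 1376, valid modulo lcm(476, 9) = 4284: x ≡ 1376 (mod 4284).
Verify against each original: 1376 mod 4 = 0, 1376 mod 7 = 4, 1376 mod 17 = 16, 1376 mod 9 = 8.

x ≡ 1376 (mod 4284).


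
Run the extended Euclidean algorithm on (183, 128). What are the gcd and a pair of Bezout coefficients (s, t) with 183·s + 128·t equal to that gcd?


Euclidean algorithm on (183, 128) — divide until remainder is 0:
  183 = 1 · 128 + 55
  128 = 2 · 55 + 18
  55 = 3 · 18 + 1
  18 = 18 · 1 + 0
gcd(183, 128) = 1.
Track Bezout coefficients alongside the remainders: start with r₀ = 183 = a·1 + b·0 (s = 1, t = 0) and r₁ = 128 = a·0 + b·1 (s = 0, t = 1); each new remainder r_{k+1} = r_{k-1} − q_k·r_k inherits s_{k+1} = s_{k-1} − q_k·s_k, t_{k+1} = t_{k-1} − q_k·t_k, so r_k = a·s_k + b·t_k at every step:
  q = 1: r = 55, s = 1 − 1·0 = 1, t = 0 − 1·1 = -1  (check: 183·1 + 128·(-1) = 55)
  q = 2: r = 18, s = 0 − 2·1 = -2, t = 1 − 2·(-1) = 3  (check: 183·(-2) + 128·3 = 18)
  q = 3: r = 1, s = 1 − 3·(-2) = 7, t = -1 − 3·3 = -10  (check: 183·7 + 128·(-10) = 1)
The row with r = 1 (the gcd) gives the Bezout coefficients s = 7, t = -10.
Result: 183 · (7) + 128 · (-10) = 1.

gcd(183, 128) = 1; s = 7, t = -10 (check: 183·7 + 128·(-10) = 1).


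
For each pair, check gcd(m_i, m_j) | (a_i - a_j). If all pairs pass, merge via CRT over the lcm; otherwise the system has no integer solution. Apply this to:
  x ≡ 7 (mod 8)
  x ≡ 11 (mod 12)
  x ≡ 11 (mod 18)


Moduli 8, 12, 18 are not pairwise coprime, so CRT works modulo lcm(m_i) when all pairwise compatibility conditions hold.
Pairwise compatibility: gcd(m_i, m_j) must divide a_i - a_j for every pair.
Merge one congruence at a time:
  Start: x ≡ 7 (mod 8).
  Combine with x ≡ 11 (mod 12): gcd(8, 12) = 4; 11 - 7 = 4, which IS divisible by 4, so compatible.
    Write x = 7 + 8·t and substitute into x ≡ 11 (mod 12): 8·t ≡ 11 − 7 = 4 (mod 12).
    Divide the congruence (and modulus) by g = 4: 2·t ≡ 1 (mod 3).
    The inverse of 2 mod 3 is 2 (since 2·2 = 4 = 1·3 + 1), so t ≡ 2·1 = 2 ≡ 2 (mod 3).
    Then x = 7 + 8·2 = 23, valid modulo lcm(8, 12) = 24: x ≡ 23 (mod 24).
  Combine with x ≡ 11 (mod 18): gcd(24, 18) = 6; 11 - 23 = -12, which IS divisible by 6, so compatible.
    Write x = 23 + 24·t and substitute into x ≡ 11 (mod 18): 24·t ≡ 11 − 23 = -12 (mod 18).
    Divide the congruence (and modulus) by g = 6: 4·t ≡ -2 (mod 3).
    Reduce coefficients mod 3: 1·t ≡ 1 (mod 3).
    So t ≡ 1 (mod 3).
    Then x = 23 + 24·1 = 47, valid modulo lcm(24, 18) = 72: x ≡ 47 (mod 72).
Verify: 47 mod 8 = 7, 47 mod 12 = 11, 47 mod 18 = 11.

x ≡ 47 (mod 72).


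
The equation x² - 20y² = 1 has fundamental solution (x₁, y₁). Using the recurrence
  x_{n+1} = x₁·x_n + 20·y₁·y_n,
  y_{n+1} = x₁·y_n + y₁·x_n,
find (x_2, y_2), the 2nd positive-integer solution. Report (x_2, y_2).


Step 1: Find the fundamental solution (x₁, y₁) of x² - 20y² = 1.
  Expand √20 as a continued fraction. a₀ = ⌊√20⌋ = 4; iterate m_{k+1} = d_k·a_k − m_k, d_{k+1} = (20 − m_{k+1}²)/d_k, a_{k+1} = ⌊(a₀ + m_{k+1})/d_{k+1}⌋ (starting m₀ = 0, d₀ = 1), with convergents p_k = a_k·p_{k-1} + p_{k-2}, q_k = a_k·q_{k-1} + q_{k-2} (p₋₁ = 1, q₋₁ = 0):
  k = 0: a₀ = 4; p₀/q₀ = 4/1; p₀² − 20·q₀² = 16 − 20 = -4.
  k = 1: m = 4, d = 4, a = ⌊(4 + 4)/4⌋ = 2; p/q = (2·4 + 1)/(2·1 + 0) = 9/2; p² − 20·q² = 81 − 80 = 1.
  The first convergent with p² − 20·q² = 1 gives the fundamental solution (x₁, y₁) = (9, 2).
Step 2: Apply the recurrence (x_{n+1}, y_{n+1}) = (x₁x_n + 20y₁y_n, x₁y_n + y₁x_n) repeatedly.
  From (x_1, y_1) = (9, 2): x_2 = 9·9 + 20·2·2 = 161; y_2 = 9·2 + 2·9 = 36.
Step 3: Verify x_2² - 20·y_2² = 25921 - 25920 = 1 (should be 1). ✓

(x_1, y_1) = (9, 2); (x_2, y_2) = (161, 36).


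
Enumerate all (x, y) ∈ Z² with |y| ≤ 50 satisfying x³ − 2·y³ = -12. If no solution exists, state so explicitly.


The equation is x³ - 2y³ = -12. For fixed y, x³ = 2·y³ − 12, so a solution requires the RHS to be a perfect cube.
Strategy: iterate y from -50 to 50, compute RHS = 2·y³ − 12, and check whether it is a (positive or negative) perfect cube.
Check small values of y:
  y = 0: RHS = -12 is not a perfect cube.
  y = 1: RHS = -10 is not a perfect cube.
  y = -1: RHS = -14 is not a perfect cube.
  y = 2: RHS = 4 is not a perfect cube.
  y = -2: RHS = -28 is not a perfect cube.
  y = 3: RHS = 42 is not a perfect cube.
  y = -3: RHS = -66 is not a perfect cube.
Continuing the search up to |y| = 50 finds no solutions either.
No (x, y) in the scanned range satisfies the equation.

No integer solutions with |y| ≤ 50.


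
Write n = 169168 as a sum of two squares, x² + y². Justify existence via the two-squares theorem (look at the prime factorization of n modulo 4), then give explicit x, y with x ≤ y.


Step 1: Factor n = 169168 = 2^4 · 97 · 109.
Step 2: Check the mod-4 condition on each prime factor: 2 = 2 (special); 97 ≡ 1 (mod 4), exponent 1; 109 ≡ 1 (mod 4), exponent 1.
All primes ≡ 3 (mod 4) appear to even exponent (or don't appear), so by the two-squares theorem n IS expressible as a sum of two squares.
Step 3: Build a representation. Group n = k² · m with k = 4 and m = 97 · 109 = 10573 (a product of primes ≡ 1 (mod 4)); a representation of m scales to one of n via (k·x)² + (k·y)² = k²(x² + y²). Each prime p ≡ 1 (mod 4) is itself a sum of two squares; find a² by testing p − a² for a perfect square:
  97: 97 − 1² = 96, 97 − 2² = 93, 97 − 3² = 88, 97 − 4² = 81 = 9² ⇒ 97 = 4² + 9².
  109: 109 − 1² = 108, 109 − 2² = 105, 109 − 3² = 100 = 10² ⇒ 109 = 3² + 10².
  Combine using the Brahmagupta–Fibonacci identity (a² + b²)(c² + d²) = (ac − bd)² + (ad + bc)² = (ac + bd)² + (ad − bc)²:
  97 · 109 = 10573: from (4² + 9²)(3² + 10²), take (4·3 − 9·10, 4·10 + 9·3) = (12 − 90, 40 + 27) = (-78, 67); dropping signs (only squares matter) gives (78, 67); check 78² + 67² = 6084 + 4489 = 10573 ✓.
  Scale by k = 4: (4·78, 4·67) = (312, 268).
Step 4: Order so x ≤ y and verify: 268² + 312² = 71824 + 97344 = 169168 = n. ✓

n = 169168 = 268² + 312² (one valid representation with x ≤ y).


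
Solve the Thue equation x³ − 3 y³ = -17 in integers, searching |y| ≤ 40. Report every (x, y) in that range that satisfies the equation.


The equation is x³ - 3y³ = -17. For fixed y, x³ = 3·y³ − 17, so a solution requires the RHS to be a perfect cube.
Strategy: iterate y from -40 to 40, compute RHS = 3·y³ − 17, and check whether it is a (positive or negative) perfect cube.
Check small values of y:
  y = 0: RHS = -17 is not a perfect cube.
  y = 1: RHS = -14 is not a perfect cube.
  y = -1: RHS = -20 is not a perfect cube.
  y = 2: RHS = 7 is not a perfect cube.
  y = -2: RHS = -41 is not a perfect cube.
  y = 3: RHS = 64 = (4)³ ⇒ x = 4 works.
  y = -3: RHS = -98 is not a perfect cube.
Continuing the search up to |y| = 40 finds no further solutions beyond those listed.
Collected solutions: (4, 3).

Solutions (with |y| ≤ 40): (4, 3).


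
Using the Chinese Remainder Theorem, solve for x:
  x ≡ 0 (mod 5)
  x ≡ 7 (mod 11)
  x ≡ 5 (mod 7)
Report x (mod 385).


Moduli 5, 11, 7 are pairwise coprime; by CRT there is a unique solution modulo M = 5 · 11 · 7 = 385.
Solve pairwise, accumulating the modulus:
  Start with x ≡ 0 (mod 5).
  Combine with x ≡ 7 (mod 11): since gcd(5, 11) = 1, we get a unique residue mod 55.
    Write x = 0 + 5·t and substitute into x ≡ 7 (mod 11): 5·t ≡ 7 − 0 = 7 (mod 11).
    The inverse of 5 mod 11 is 9 (since 5·9 = 45 = 4·11 + 1), so t ≡ 9·7 = 63 ≡ 8 (mod 11).
    Then x = 0 + 5·8 = 40, valid modulo lcm(5, 11) = 55: x ≡ 40 (mod 55).
  Combine with x ≡ 5 (mod 7): since gcd(55, 7) = 1, we get a unique residue mod 385.
    Write x = 40 + 55·t and substitute into x ≡ 5 (mod 7): 55·t ≡ 5 − 40 = -35 (mod 7).
    Reduce coefficients mod 7: 6·t ≡ 0 (mod 7).
    The inverse of 6 mod 7 is 6 (since 6·6 = 36 = 5·7 + 1), so t ≡ 6·0 = 0 ≡ 0 (mod 7).
    Then x = 40 + 55·0 = 40, valid modulo lcm(55, 7) = 385: x ≡ 40 (mod 385).
Verify: 40 mod 5 = 0 ✓, 40 mod 11 = 7 ✓, 40 mod 7 = 5 ✓.

x ≡ 40 (mod 385).


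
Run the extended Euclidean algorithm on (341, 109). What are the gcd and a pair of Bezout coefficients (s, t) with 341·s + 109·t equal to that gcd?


Euclidean algorithm on (341, 109) — divide until remainder is 0:
  341 = 3 · 109 + 14
  109 = 7 · 14 + 11
  14 = 1 · 11 + 3
  11 = 3 · 3 + 2
  3 = 1 · 2 + 1
  2 = 2 · 1 + 0
gcd(341, 109) = 1.
Track Bezout coefficients alongside the remainders: start with r₀ = 341 = a·1 + b·0 (s = 1, t = 0) and r₁ = 109 = a·0 + b·1 (s = 0, t = 1); each new remainder r_{k+1} = r_{k-1} − q_k·r_k inherits s_{k+1} = s_{k-1} − q_k·s_k, t_{k+1} = t_{k-1} − q_k·t_k, so r_k = a·s_k + b·t_k at every step:
  q = 3: r = 14, s = 1 − 3·0 = 1, t = 0 − 3·1 = -3  (check: 341·1 + 109·(-3) = 14)
  q = 7: r = 11, s = 0 − 7·1 = -7, t = 1 − 7·(-3) = 22  (check: 341·(-7) + 109·22 = 11)
  q = 1: r = 3, s = 1 − 1·(-7) = 8, t = -3 − 1·22 = -25  (check: 341·8 + 109·(-25) = 3)
  q = 3: r = 2, s = -7 − 3·8 = -31, t = 22 − 3·(-25) = 97  (check: 341·(-31) + 109·97 = 2)
  q = 1: r = 1, s = 8 − 1·(-31) = 39, t = -25 − 1·97 = -122  (check: 341·39 + 109·(-122) = 1)
The row with r = 1 (the gcd) gives the Bezout coefficients s = 39, t = -122.
Result: 341 · (39) + 109 · (-122) = 1.

gcd(341, 109) = 1; s = 39, t = -122 (check: 341·39 + 109·(-122) = 1).


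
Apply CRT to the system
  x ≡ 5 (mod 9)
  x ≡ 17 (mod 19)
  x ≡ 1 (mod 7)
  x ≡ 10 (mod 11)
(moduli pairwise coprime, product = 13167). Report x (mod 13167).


Product of moduli M = 9 · 19 · 7 · 11 = 13167.
Merge one congruence at a time:
  Start: x ≡ 5 (mod 9).
  Combine with x ≡ 17 (mod 19); new modulus lcm = 171.
    Write x = 5 + 9·t and substitute into x ≡ 17 (mod 19): 9·t ≡ 17 − 5 = 12 (mod 19).
    The inverse of 9 mod 19 is 17 (since 9·17 = 153 = 8·19 + 1), so t ≡ 17·12 = 204 ≡ 14 (mod 19).
    Then x = 5 + 9·14 = 131, valid modulo lcm(9, 19) = 171: x ≡ 131 (mod 171).
  Combine with x ≡ 1 (mod 7); new modulus lcm = 1197.
    Write x = 131 + 171·t and substitute into x ≡ 1 (mod 7): 171·t ≡ 1 − 131 = -130 (mod 7).
    Reduce coefficients mod 7: 3·t ≡ 3 (mod 7).
    The inverse of 3 mod 7 is 5 (since 3·5 = 15 = 2·7 + 1), so t ≡ 5·3 = 15 ≡ 1 (mod 7).
    Then x = 131 + 171·1 = 302, valid modulo lcm(171, 7) = 1197: x ≡ 302 (mod 1197).
  Combine with x ≡ 10 (mod 11); new modulus lcm = 13167.
    Write x = 302 + 1197·t and substitute into x ≡ 10 (mod 11): 1197·t ≡ 10 − 302 = -292 (mod 11).
    Reduce coefficients mod 11: 9·t ≡ 5 (mod 11).
    The inverse of 9 mod 11 is 5 (since 9·5 = 45 = 4·11 + 1), so t ≡ 5·5 = 25 ≡ 3 (mod 11).
    Then x = 302 + 1197·3 = 3893, valid modulo lcm(1197, 11) = 13167: x ≡ 3893 (mod 13167).
Verify against each original: 3893 mod 9 = 5, 3893 mod 19 = 17, 3893 mod 7 = 1, 3893 mod 11 = 10.

x ≡ 3893 (mod 13167).
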